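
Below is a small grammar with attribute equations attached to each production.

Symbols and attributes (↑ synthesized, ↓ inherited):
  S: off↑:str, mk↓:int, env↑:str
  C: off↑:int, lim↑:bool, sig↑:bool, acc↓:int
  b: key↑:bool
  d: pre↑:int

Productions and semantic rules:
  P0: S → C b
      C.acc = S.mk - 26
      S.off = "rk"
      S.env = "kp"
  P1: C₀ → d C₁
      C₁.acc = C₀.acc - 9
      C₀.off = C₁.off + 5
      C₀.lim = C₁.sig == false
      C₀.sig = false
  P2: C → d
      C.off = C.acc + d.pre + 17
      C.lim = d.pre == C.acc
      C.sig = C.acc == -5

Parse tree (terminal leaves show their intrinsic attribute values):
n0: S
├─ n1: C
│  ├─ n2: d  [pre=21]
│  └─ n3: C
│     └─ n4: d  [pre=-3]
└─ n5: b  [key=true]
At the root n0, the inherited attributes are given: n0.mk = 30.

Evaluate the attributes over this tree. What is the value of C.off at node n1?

14

1. n0.mk = 30  [given at root]
2. n1.acc = 4  [S.mk - 26]
3. n2.pre = 21  [terminal]
4. n3.acc = -5  [C₀.acc - 9]
5. n4.pre = -3  [terminal]
6. n3.off = 9  [C.acc + d.pre + 17]
7. n3.lim = false  [d.pre == C.acc]
8. n3.sig = true  [C.acc == -5]
9. n1.off = 14  [C₁.off + 5]
10. n1.lim = false  [C₁.sig == false]
11. n1.sig = false  [false]
12. n5.key = true  [terminal]
13. n0.off = "rk"  ["rk"]
14. n0.env = "kp"  ["kp"]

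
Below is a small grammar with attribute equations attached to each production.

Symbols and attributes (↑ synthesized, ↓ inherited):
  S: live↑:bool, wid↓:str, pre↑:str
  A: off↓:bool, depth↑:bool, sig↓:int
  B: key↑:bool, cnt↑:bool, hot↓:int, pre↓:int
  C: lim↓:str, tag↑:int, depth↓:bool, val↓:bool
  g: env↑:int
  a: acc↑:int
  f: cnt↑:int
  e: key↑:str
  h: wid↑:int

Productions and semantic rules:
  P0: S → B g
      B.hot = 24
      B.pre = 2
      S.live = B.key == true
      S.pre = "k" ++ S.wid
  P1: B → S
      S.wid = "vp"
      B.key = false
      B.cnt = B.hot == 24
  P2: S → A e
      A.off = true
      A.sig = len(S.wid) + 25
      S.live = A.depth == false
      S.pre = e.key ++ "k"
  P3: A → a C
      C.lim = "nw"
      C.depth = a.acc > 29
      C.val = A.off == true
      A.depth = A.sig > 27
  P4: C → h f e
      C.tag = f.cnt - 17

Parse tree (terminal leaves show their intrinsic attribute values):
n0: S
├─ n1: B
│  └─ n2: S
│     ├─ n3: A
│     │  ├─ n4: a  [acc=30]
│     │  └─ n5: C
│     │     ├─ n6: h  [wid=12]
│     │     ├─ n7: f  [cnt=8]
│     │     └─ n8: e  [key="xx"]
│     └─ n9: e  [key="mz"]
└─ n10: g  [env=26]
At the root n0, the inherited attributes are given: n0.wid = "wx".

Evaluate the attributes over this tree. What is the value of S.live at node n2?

1. n0.wid = "wx"  [given at root]
2. n1.hot = 24  [24]
3. n1.pre = 2  [2]
4. n2.wid = "vp"  ["vp"]
5. n3.off = true  [true]
6. n3.sig = 27  [len(S.wid) + 25]
7. n4.acc = 30  [terminal]
8. n5.lim = "nw"  ["nw"]
9. n5.depth = true  [a.acc > 29]
10. n5.val = true  [A.off == true]
11. n6.wid = 12  [terminal]
12. n7.cnt = 8  [terminal]
13. n8.key = "xx"  [terminal]
14. n5.tag = -9  [f.cnt - 17]
15. n3.depth = false  [A.sig > 27]
16. n9.key = "mz"  [terminal]
17. n2.live = true  [A.depth == false]
18. n2.pre = "mzk"  [e.key ++ "k"]
19. n1.key = false  [false]
20. n1.cnt = true  [B.hot == 24]
21. n10.env = 26  [terminal]
22. n0.live = false  [B.key == true]
23. n0.pre = "kwx"  ["k" ++ S.wid]

true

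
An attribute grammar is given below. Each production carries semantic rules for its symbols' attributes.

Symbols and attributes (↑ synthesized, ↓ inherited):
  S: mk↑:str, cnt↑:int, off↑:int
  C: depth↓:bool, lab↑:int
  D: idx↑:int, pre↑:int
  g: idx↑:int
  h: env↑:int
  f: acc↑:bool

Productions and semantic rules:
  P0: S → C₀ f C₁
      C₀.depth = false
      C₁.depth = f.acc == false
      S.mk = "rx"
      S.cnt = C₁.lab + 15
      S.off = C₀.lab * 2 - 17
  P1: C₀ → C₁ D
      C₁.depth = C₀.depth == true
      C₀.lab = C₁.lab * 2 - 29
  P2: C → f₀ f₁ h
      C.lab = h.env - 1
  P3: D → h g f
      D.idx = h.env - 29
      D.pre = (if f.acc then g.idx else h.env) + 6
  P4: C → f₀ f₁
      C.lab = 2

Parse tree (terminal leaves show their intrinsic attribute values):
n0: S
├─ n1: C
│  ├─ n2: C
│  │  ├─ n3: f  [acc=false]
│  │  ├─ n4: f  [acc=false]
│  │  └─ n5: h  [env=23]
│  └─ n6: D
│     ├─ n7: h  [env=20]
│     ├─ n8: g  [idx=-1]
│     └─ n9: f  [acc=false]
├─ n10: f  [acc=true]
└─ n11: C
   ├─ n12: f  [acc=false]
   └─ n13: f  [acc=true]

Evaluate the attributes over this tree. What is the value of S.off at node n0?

13

1. n1.depth = false  [false]
2. n2.depth = false  [C₀.depth == true]
3. n3.acc = false  [terminal]
4. n4.acc = false  [terminal]
5. n5.env = 23  [terminal]
6. n2.lab = 22  [h.env - 1]
7. n7.env = 20  [terminal]
8. n8.idx = -1  [terminal]
9. n9.acc = false  [terminal]
10. n6.idx = -9  [h.env - 29]
11. n6.pre = 26  [(if f.acc then g.idx else h.env) + 6]
12. n1.lab = 15  [C₁.lab * 2 - 29]
13. n10.acc = true  [terminal]
14. n11.depth = false  [f.acc == false]
15. n12.acc = false  [terminal]
16. n13.acc = true  [terminal]
17. n11.lab = 2  [2]
18. n0.mk = "rx"  ["rx"]
19. n0.cnt = 17  [C₁.lab + 15]
20. n0.off = 13  [C₀.lab * 2 - 17]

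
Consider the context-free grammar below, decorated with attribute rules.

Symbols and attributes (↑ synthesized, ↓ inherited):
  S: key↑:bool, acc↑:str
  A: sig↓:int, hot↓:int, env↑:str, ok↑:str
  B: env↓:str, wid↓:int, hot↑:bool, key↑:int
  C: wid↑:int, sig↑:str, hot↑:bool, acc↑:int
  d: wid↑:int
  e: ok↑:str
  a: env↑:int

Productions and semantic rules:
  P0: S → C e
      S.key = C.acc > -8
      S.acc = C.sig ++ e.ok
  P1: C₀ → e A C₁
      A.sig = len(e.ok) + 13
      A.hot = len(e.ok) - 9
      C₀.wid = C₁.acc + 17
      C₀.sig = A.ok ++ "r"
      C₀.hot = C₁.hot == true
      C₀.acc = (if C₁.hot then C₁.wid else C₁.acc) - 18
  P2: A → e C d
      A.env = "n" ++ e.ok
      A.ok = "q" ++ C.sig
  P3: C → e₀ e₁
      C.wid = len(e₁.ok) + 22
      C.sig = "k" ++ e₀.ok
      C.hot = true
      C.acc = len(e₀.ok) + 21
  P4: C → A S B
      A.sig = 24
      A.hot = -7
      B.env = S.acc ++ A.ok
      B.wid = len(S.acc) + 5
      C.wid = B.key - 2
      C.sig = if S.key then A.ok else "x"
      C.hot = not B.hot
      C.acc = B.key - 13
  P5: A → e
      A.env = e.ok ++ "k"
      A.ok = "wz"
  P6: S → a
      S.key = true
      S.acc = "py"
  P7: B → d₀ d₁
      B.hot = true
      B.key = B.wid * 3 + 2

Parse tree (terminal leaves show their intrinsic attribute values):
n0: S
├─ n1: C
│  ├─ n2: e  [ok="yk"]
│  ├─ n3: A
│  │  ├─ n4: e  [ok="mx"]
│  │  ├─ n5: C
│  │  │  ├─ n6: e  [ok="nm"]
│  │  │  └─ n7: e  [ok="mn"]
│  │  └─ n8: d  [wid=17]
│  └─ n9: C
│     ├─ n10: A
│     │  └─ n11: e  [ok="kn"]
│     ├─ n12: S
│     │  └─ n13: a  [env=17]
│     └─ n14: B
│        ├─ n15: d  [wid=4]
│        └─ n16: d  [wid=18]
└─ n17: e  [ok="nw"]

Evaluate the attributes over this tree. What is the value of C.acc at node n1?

-8

1. n2.ok = "yk"  [terminal]
2. n3.sig = 15  [len(e.ok) + 13]
3. n3.hot = -7  [len(e.ok) - 9]
4. n4.ok = "mx"  [terminal]
5. n6.ok = "nm"  [terminal]
6. n7.ok = "mn"  [terminal]
7. n5.wid = 24  [len(e₁.ok) + 22]
8. n5.sig = "knm"  ["k" ++ e₀.ok]
9. n5.hot = true  [true]
10. n5.acc = 23  [len(e₀.ok) + 21]
11. n8.wid = 17  [terminal]
12. n3.env = "nmx"  ["n" ++ e.ok]
13. n3.ok = "qknm"  ["q" ++ C.sig]
14. n10.sig = 24  [24]
15. n10.hot = -7  [-7]
16. n11.ok = "kn"  [terminal]
17. n10.env = "knk"  [e.ok ++ "k"]
18. n10.ok = "wz"  ["wz"]
19. n13.env = 17  [terminal]
20. n12.key = true  [true]
21. n12.acc = "py"  ["py"]
22. n14.env = "pywz"  [S.acc ++ A.ok]
23. n14.wid = 7  [len(S.acc) + 5]
24. n15.wid = 4  [terminal]
25. n16.wid = 18  [terminal]
26. n14.hot = true  [true]
27. n14.key = 23  [B.wid * 3 + 2]
28. n9.wid = 21  [B.key - 2]
29. n9.sig = "wz"  [if S.key then A.ok else "x"]
30. n9.hot = false  [not B.hot]
31. n9.acc = 10  [B.key - 13]
32. n1.wid = 27  [C₁.acc + 17]
33. n1.sig = "qknmr"  [A.ok ++ "r"]
34. n1.hot = false  [C₁.hot == true]
35. n1.acc = -8  [(if C₁.hot then C₁.wid else C₁.acc) - 18]
36. n17.ok = "nw"  [terminal]
37. n0.key = false  [C.acc > -8]
38. n0.acc = "qknmrnw"  [C.sig ++ e.ok]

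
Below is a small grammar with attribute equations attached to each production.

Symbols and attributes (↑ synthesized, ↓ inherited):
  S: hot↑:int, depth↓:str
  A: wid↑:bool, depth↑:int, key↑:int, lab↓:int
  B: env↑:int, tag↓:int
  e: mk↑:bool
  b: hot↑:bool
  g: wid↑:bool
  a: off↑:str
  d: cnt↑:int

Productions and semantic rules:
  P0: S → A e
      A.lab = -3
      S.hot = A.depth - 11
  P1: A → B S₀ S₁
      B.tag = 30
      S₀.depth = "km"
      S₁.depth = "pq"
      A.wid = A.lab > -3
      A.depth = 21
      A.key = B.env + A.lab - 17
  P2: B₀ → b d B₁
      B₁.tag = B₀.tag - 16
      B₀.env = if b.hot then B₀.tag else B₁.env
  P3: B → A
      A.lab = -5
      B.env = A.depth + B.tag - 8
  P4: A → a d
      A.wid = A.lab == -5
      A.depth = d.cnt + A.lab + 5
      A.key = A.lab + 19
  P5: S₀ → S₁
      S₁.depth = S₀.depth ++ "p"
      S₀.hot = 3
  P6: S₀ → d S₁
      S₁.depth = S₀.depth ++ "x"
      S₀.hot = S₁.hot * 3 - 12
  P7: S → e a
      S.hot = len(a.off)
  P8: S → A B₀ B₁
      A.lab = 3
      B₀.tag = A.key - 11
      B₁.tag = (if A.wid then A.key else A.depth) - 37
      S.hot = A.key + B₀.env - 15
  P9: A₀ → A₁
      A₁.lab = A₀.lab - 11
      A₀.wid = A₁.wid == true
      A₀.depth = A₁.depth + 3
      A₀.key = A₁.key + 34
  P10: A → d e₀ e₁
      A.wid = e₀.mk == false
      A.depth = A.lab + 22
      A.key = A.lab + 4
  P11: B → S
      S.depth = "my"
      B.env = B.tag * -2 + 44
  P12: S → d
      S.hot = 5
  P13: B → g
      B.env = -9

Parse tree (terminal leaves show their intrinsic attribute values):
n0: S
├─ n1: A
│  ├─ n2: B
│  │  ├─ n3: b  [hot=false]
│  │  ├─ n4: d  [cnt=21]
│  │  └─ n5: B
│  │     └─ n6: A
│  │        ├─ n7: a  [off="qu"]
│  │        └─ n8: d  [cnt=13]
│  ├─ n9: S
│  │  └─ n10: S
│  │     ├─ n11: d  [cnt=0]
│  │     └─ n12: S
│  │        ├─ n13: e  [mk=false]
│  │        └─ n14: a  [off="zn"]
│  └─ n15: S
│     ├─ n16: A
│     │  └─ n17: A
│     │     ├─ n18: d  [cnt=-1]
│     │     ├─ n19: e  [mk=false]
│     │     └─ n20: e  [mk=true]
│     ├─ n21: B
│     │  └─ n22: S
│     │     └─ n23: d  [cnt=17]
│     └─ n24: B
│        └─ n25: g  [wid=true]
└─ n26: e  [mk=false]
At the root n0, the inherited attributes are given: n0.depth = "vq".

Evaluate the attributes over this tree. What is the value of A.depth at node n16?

17

1. n0.depth = "vq"  [given at root]
2. n1.lab = -3  [-3]
3. n2.tag = 30  [30]
4. n3.hot = false  [terminal]
5. n4.cnt = 21  [terminal]
6. n5.tag = 14  [B₀.tag - 16]
7. n6.lab = -5  [-5]
8. n7.off = "qu"  [terminal]
9. n8.cnt = 13  [terminal]
10. n6.wid = true  [A.lab == -5]
11. n6.depth = 13  [d.cnt + A.lab + 5]
12. n6.key = 14  [A.lab + 19]
13. n5.env = 19  [A.depth + B.tag - 8]
14. n2.env = 19  [if b.hot then B₀.tag else B₁.env]
15. n9.depth = "km"  ["km"]
16. n10.depth = "kmp"  [S₀.depth ++ "p"]
17. n11.cnt = 0  [terminal]
18. n12.depth = "kmpx"  [S₀.depth ++ "x"]
19. n13.mk = false  [terminal]
20. n14.off = "zn"  [terminal]
21. n12.hot = 2  [len(a.off)]
22. n10.hot = -6  [S₁.hot * 3 - 12]
23. n9.hot = 3  [3]
24. n15.depth = "pq"  ["pq"]
25. n16.lab = 3  [3]
26. n17.lab = -8  [A₀.lab - 11]
27. n18.cnt = -1  [terminal]
28. n19.mk = false  [terminal]
29. n20.mk = true  [terminal]
30. n17.wid = true  [e₀.mk == false]
31. n17.depth = 14  [A.lab + 22]
32. n17.key = -4  [A.lab + 4]
33. n16.wid = true  [A₁.wid == true]
34. n16.depth = 17  [A₁.depth + 3]
35. n16.key = 30  [A₁.key + 34]
36. n21.tag = 19  [A.key - 11]
37. n22.depth = "my"  ["my"]
38. n23.cnt = 17  [terminal]
39. n22.hot = 5  [5]
40. n21.env = 6  [B.tag * -2 + 44]
41. n24.tag = -7  [(if A.wid then A.key else A.depth) - 37]
42. n25.wid = true  [terminal]
43. n24.env = -9  [-9]
44. n15.hot = 21  [A.key + B₀.env - 15]
45. n1.wid = false  [A.lab > -3]
46. n1.depth = 21  [21]
47. n1.key = -1  [B.env + A.lab - 17]
48. n26.mk = false  [terminal]
49. n0.hot = 10  [A.depth - 11]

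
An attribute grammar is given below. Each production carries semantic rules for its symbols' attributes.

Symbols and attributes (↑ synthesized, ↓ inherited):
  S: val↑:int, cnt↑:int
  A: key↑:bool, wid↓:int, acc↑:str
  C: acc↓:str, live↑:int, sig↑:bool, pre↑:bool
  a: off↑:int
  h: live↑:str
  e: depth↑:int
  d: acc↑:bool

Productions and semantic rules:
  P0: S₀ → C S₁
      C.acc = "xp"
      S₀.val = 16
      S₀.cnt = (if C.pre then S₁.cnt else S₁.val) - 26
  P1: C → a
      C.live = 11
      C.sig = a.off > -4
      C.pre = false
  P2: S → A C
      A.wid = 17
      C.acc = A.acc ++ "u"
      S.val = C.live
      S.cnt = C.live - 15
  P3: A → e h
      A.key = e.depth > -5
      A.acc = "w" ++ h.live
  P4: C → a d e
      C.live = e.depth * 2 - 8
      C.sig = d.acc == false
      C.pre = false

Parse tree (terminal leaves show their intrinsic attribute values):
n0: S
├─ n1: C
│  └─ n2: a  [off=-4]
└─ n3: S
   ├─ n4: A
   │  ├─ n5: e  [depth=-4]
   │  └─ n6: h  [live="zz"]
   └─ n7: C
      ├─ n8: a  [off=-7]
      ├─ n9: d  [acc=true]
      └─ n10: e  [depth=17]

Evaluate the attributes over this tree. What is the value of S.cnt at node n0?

1. n1.acc = "xp"  ["xp"]
2. n2.off = -4  [terminal]
3. n1.live = 11  [11]
4. n1.sig = false  [a.off > -4]
5. n1.pre = false  [false]
6. n4.wid = 17  [17]
7. n5.depth = -4  [terminal]
8. n6.live = "zz"  [terminal]
9. n4.key = true  [e.depth > -5]
10. n4.acc = "wzz"  ["w" ++ h.live]
11. n7.acc = "wzzu"  [A.acc ++ "u"]
12. n8.off = -7  [terminal]
13. n9.acc = true  [terminal]
14. n10.depth = 17  [terminal]
15. n7.live = 26  [e.depth * 2 - 8]
16. n7.sig = false  [d.acc == false]
17. n7.pre = false  [false]
18. n3.val = 26  [C.live]
19. n3.cnt = 11  [C.live - 15]
20. n0.val = 16  [16]
21. n0.cnt = 0  [(if C.pre then S₁.cnt else S₁.val) - 26]

0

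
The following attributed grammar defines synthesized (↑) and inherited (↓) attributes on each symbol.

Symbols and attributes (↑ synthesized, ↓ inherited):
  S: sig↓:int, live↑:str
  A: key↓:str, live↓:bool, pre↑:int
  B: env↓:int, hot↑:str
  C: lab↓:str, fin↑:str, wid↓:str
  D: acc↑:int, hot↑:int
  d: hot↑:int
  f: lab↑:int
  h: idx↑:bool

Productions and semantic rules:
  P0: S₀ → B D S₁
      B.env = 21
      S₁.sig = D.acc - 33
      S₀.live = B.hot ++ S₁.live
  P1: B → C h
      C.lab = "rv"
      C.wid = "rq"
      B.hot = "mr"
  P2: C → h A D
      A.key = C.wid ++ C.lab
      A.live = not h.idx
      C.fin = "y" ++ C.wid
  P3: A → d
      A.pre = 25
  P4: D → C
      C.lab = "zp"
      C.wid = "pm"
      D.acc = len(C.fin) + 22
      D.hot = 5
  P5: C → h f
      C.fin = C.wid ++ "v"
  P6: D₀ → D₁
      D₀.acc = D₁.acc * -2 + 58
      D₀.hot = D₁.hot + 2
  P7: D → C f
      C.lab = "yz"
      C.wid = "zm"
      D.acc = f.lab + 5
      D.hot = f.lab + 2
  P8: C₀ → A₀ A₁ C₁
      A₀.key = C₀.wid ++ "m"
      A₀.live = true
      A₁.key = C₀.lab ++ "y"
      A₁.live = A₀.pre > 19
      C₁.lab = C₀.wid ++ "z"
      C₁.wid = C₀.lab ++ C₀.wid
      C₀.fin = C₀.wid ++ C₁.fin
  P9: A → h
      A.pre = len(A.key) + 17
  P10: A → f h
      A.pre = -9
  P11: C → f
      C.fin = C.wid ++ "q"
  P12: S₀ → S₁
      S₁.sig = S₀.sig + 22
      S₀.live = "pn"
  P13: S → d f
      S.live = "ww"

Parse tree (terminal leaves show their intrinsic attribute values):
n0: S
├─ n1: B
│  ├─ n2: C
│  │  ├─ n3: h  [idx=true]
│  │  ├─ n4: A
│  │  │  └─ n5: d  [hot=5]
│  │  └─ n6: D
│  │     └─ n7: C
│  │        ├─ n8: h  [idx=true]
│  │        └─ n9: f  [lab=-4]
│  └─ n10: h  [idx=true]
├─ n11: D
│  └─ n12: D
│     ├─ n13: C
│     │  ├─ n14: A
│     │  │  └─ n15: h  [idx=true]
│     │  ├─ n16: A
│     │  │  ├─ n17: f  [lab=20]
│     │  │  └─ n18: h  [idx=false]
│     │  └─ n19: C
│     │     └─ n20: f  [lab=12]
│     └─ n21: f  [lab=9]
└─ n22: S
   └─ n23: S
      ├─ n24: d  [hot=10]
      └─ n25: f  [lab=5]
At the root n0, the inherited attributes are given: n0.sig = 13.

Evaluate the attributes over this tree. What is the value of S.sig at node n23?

19

1. n0.sig = 13  [given at root]
2. n1.env = 21  [21]
3. n2.lab = "rv"  ["rv"]
4. n2.wid = "rq"  ["rq"]
5. n3.idx = true  [terminal]
6. n4.key = "rqrv"  [C.wid ++ C.lab]
7. n4.live = false  [not h.idx]
8. n5.hot = 5  [terminal]
9. n4.pre = 25  [25]
10. n7.lab = "zp"  ["zp"]
11. n7.wid = "pm"  ["pm"]
12. n8.idx = true  [terminal]
13. n9.lab = -4  [terminal]
14. n7.fin = "pmv"  [C.wid ++ "v"]
15. n6.acc = 25  [len(C.fin) + 22]
16. n6.hot = 5  [5]
17. n2.fin = "yrq"  ["y" ++ C.wid]
18. n10.idx = true  [terminal]
19. n1.hot = "mr"  ["mr"]
20. n13.lab = "yz"  ["yz"]
21. n13.wid = "zm"  ["zm"]
22. n14.key = "zmm"  [C₀.wid ++ "m"]
23. n14.live = true  [true]
24. n15.idx = true  [terminal]
25. n14.pre = 20  [len(A.key) + 17]
26. n16.key = "yzy"  [C₀.lab ++ "y"]
27. n16.live = true  [A₀.pre > 19]
28. n17.lab = 20  [terminal]
29. n18.idx = false  [terminal]
30. n16.pre = -9  [-9]
31. n19.lab = "zmz"  [C₀.wid ++ "z"]
32. n19.wid = "yzzm"  [C₀.lab ++ C₀.wid]
33. n20.lab = 12  [terminal]
34. n19.fin = "yzzmq"  [C.wid ++ "q"]
35. n13.fin = "zmyzzmq"  [C₀.wid ++ C₁.fin]
36. n21.lab = 9  [terminal]
37. n12.acc = 14  [f.lab + 5]
38. n12.hot = 11  [f.lab + 2]
39. n11.acc = 30  [D₁.acc * -2 + 58]
40. n11.hot = 13  [D₁.hot + 2]
41. n22.sig = -3  [D.acc - 33]
42. n23.sig = 19  [S₀.sig + 22]
43. n24.hot = 10  [terminal]
44. n25.lab = 5  [terminal]
45. n23.live = "ww"  ["ww"]
46. n22.live = "pn"  ["pn"]
47. n0.live = "mrpn"  [B.hot ++ S₁.live]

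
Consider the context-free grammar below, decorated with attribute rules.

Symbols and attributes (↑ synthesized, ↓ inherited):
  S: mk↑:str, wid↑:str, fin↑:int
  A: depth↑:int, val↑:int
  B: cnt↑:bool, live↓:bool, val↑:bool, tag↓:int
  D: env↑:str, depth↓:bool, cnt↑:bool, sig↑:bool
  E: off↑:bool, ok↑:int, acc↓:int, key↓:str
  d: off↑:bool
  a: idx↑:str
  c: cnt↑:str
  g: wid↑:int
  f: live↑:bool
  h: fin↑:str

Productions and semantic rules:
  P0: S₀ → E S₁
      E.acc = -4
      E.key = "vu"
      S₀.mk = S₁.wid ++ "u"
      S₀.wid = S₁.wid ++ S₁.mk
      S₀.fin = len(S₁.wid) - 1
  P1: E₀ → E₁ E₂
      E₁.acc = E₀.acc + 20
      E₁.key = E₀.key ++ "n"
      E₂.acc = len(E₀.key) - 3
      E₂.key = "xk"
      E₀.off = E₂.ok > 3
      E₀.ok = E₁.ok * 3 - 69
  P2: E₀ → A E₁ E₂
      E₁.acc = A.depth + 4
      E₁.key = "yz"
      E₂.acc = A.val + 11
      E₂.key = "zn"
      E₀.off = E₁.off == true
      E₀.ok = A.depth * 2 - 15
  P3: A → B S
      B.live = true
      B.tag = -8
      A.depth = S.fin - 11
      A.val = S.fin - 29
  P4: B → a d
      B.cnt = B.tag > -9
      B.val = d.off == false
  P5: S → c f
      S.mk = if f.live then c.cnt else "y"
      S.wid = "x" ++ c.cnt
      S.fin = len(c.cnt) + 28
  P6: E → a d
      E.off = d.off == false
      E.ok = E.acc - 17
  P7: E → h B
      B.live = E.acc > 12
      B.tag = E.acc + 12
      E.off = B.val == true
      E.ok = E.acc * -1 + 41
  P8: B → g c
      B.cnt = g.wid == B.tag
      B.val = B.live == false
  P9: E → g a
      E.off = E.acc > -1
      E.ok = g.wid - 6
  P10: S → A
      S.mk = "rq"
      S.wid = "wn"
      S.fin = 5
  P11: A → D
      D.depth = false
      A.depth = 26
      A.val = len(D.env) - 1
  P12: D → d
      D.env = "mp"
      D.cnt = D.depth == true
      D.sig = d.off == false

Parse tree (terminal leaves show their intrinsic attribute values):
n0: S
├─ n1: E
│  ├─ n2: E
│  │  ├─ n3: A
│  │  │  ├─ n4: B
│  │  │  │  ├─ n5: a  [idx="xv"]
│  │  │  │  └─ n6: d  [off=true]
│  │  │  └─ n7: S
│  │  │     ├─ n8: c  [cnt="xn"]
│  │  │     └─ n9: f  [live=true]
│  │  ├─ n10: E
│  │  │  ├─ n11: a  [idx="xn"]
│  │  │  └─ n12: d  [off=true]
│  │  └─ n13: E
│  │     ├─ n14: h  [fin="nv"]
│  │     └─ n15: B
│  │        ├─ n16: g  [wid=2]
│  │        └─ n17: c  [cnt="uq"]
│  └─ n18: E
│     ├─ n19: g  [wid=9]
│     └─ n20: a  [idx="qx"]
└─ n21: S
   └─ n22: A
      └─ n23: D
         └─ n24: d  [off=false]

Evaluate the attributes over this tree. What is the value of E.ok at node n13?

1. n1.acc = -4  [-4]
2. n1.key = "vu"  ["vu"]
3. n2.acc = 16  [E₀.acc + 20]
4. n2.key = "vun"  [E₀.key ++ "n"]
5. n4.live = true  [true]
6. n4.tag = -8  [-8]
7. n5.idx = "xv"  [terminal]
8. n6.off = true  [terminal]
9. n4.cnt = true  [B.tag > -9]
10. n4.val = false  [d.off == false]
11. n8.cnt = "xn"  [terminal]
12. n9.live = true  [terminal]
13. n7.mk = "xn"  [if f.live then c.cnt else "y"]
14. n7.wid = "xxn"  ["x" ++ c.cnt]
15. n7.fin = 30  [len(c.cnt) + 28]
16. n3.depth = 19  [S.fin - 11]
17. n3.val = 1  [S.fin - 29]
18. n10.acc = 23  [A.depth + 4]
19. n10.key = "yz"  ["yz"]
20. n11.idx = "xn"  [terminal]
21. n12.off = true  [terminal]
22. n10.off = false  [d.off == false]
23. n10.ok = 6  [E.acc - 17]
24. n13.acc = 12  [A.val + 11]
25. n13.key = "zn"  ["zn"]
26. n14.fin = "nv"  [terminal]
27. n15.live = false  [E.acc > 12]
28. n15.tag = 24  [E.acc + 12]
29. n16.wid = 2  [terminal]
30. n17.cnt = "uq"  [terminal]
31. n15.cnt = false  [g.wid == B.tag]
32. n15.val = true  [B.live == false]
33. n13.off = true  [B.val == true]
34. n13.ok = 29  [E.acc * -1 + 41]
35. n2.off = false  [E₁.off == true]
36. n2.ok = 23  [A.depth * 2 - 15]
37. n18.acc = -1  [len(E₀.key) - 3]
38. n18.key = "xk"  ["xk"]
39. n19.wid = 9  [terminal]
40. n20.idx = "qx"  [terminal]
41. n18.off = false  [E.acc > -1]
42. n18.ok = 3  [g.wid - 6]
43. n1.off = false  [E₂.ok > 3]
44. n1.ok = 0  [E₁.ok * 3 - 69]
45. n23.depth = false  [false]
46. n24.off = false  [terminal]
47. n23.env = "mp"  ["mp"]
48. n23.cnt = false  [D.depth == true]
49. n23.sig = true  [d.off == false]
50. n22.depth = 26  [26]
51. n22.val = 1  [len(D.env) - 1]
52. n21.mk = "rq"  ["rq"]
53. n21.wid = "wn"  ["wn"]
54. n21.fin = 5  [5]
55. n0.mk = "wnu"  [S₁.wid ++ "u"]
56. n0.wid = "wnrq"  [S₁.wid ++ S₁.mk]
57. n0.fin = 1  [len(S₁.wid) - 1]

29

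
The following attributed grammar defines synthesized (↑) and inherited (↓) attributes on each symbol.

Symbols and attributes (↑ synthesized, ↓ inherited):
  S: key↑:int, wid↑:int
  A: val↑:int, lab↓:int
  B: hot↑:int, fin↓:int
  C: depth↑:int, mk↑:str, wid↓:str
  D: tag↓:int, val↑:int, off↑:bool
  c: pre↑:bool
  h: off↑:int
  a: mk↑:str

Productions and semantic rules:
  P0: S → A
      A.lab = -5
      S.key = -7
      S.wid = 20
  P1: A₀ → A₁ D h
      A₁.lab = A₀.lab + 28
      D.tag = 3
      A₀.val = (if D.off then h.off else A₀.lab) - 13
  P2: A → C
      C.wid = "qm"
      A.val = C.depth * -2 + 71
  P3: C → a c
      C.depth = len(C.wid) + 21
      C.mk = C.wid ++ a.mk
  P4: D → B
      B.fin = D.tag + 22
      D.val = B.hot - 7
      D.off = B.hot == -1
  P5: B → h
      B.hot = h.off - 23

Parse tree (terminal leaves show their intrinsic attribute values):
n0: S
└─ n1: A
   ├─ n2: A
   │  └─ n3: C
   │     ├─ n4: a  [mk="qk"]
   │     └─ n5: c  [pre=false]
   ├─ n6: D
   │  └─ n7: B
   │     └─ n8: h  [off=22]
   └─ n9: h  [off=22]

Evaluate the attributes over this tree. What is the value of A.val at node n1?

9

1. n1.lab = -5  [-5]
2. n2.lab = 23  [A₀.lab + 28]
3. n3.wid = "qm"  ["qm"]
4. n4.mk = "qk"  [terminal]
5. n5.pre = false  [terminal]
6. n3.depth = 23  [len(C.wid) + 21]
7. n3.mk = "qmqk"  [C.wid ++ a.mk]
8. n2.val = 25  [C.depth * -2 + 71]
9. n6.tag = 3  [3]
10. n7.fin = 25  [D.tag + 22]
11. n8.off = 22  [terminal]
12. n7.hot = -1  [h.off - 23]
13. n6.val = -8  [B.hot - 7]
14. n6.off = true  [B.hot == -1]
15. n9.off = 22  [terminal]
16. n1.val = 9  [(if D.off then h.off else A₀.lab) - 13]
17. n0.key = -7  [-7]
18. n0.wid = 20  [20]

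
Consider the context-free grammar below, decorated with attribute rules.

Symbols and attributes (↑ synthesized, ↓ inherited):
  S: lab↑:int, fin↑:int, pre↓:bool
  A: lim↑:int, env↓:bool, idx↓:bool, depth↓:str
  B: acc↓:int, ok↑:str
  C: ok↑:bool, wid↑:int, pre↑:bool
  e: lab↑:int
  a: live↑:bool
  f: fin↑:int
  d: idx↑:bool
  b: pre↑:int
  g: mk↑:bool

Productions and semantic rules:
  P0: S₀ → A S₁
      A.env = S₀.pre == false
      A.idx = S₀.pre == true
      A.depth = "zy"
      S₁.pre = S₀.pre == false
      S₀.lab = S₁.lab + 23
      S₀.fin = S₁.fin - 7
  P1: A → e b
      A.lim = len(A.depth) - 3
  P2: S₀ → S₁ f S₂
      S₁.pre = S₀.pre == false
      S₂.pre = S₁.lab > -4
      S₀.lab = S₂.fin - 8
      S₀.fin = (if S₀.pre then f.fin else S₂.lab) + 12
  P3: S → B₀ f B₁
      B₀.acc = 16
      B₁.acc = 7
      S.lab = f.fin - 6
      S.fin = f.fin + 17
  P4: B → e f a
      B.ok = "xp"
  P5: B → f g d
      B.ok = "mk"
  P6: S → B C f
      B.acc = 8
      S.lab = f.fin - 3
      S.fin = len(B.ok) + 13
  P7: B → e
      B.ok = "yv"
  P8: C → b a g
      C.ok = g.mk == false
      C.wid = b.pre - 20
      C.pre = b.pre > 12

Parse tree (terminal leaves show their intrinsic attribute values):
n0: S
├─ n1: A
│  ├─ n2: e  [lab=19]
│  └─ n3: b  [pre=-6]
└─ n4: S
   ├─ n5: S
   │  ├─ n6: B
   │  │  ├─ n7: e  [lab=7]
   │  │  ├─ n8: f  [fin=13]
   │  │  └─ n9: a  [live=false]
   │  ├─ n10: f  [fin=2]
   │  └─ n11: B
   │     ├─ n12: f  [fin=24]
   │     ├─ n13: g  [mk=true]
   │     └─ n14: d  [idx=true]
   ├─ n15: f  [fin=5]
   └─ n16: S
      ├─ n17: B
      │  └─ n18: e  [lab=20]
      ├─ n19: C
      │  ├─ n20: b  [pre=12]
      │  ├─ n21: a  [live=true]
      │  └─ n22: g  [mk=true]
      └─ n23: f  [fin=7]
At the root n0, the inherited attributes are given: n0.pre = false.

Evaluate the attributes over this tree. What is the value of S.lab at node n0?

30

1. n0.pre = false  [given at root]
2. n1.env = true  [S₀.pre == false]
3. n1.idx = false  [S₀.pre == true]
4. n1.depth = "zy"  ["zy"]
5. n2.lab = 19  [terminal]
6. n3.pre = -6  [terminal]
7. n1.lim = -1  [len(A.depth) - 3]
8. n4.pre = true  [S₀.pre == false]
9. n5.pre = false  [S₀.pre == false]
10. n6.acc = 16  [16]
11. n7.lab = 7  [terminal]
12. n8.fin = 13  [terminal]
13. n9.live = false  [terminal]
14. n6.ok = "xp"  ["xp"]
15. n10.fin = 2  [terminal]
16. n11.acc = 7  [7]
17. n12.fin = 24  [terminal]
18. n13.mk = true  [terminal]
19. n14.idx = true  [terminal]
20. n11.ok = "mk"  ["mk"]
21. n5.lab = -4  [f.fin - 6]
22. n5.fin = 19  [f.fin + 17]
23. n15.fin = 5  [terminal]
24. n16.pre = false  [S₁.lab > -4]
25. n17.acc = 8  [8]
26. n18.lab = 20  [terminal]
27. n17.ok = "yv"  ["yv"]
28. n20.pre = 12  [terminal]
29. n21.live = true  [terminal]
30. n22.mk = true  [terminal]
31. n19.ok = false  [g.mk == false]
32. n19.wid = -8  [b.pre - 20]
33. n19.pre = false  [b.pre > 12]
34. n23.fin = 7  [terminal]
35. n16.lab = 4  [f.fin - 3]
36. n16.fin = 15  [len(B.ok) + 13]
37. n4.lab = 7  [S₂.fin - 8]
38. n4.fin = 17  [(if S₀.pre then f.fin else S₂.lab) + 12]
39. n0.lab = 30  [S₁.lab + 23]
40. n0.fin = 10  [S₁.fin - 7]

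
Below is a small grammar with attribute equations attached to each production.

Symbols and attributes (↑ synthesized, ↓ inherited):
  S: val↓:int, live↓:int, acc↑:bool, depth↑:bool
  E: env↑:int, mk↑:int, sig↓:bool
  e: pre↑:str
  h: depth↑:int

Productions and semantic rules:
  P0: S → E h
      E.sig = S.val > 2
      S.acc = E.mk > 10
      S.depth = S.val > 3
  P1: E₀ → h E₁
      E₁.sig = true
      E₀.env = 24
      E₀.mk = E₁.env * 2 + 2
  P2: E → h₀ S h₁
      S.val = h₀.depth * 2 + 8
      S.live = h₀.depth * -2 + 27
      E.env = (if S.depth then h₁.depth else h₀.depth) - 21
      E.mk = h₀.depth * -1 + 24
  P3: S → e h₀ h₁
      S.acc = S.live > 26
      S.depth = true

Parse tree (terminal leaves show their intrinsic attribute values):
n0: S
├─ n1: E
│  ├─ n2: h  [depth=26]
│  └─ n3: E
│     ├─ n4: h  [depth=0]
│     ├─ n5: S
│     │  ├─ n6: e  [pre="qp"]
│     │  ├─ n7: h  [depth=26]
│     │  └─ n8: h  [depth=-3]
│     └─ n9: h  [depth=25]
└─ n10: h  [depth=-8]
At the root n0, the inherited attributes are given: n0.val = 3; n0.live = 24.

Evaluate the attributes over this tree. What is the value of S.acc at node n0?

1. n0.val = 3  [given at root]
2. n0.live = 24  [given at root]
3. n1.sig = true  [S.val > 2]
4. n2.depth = 26  [terminal]
5. n3.sig = true  [true]
6. n4.depth = 0  [terminal]
7. n5.val = 8  [h₀.depth * 2 + 8]
8. n5.live = 27  [h₀.depth * -2 + 27]
9. n6.pre = "qp"  [terminal]
10. n7.depth = 26  [terminal]
11. n8.depth = -3  [terminal]
12. n5.acc = true  [S.live > 26]
13. n5.depth = true  [true]
14. n9.depth = 25  [terminal]
15. n3.env = 4  [(if S.depth then h₁.depth else h₀.depth) - 21]
16. n3.mk = 24  [h₀.depth * -1 + 24]
17. n1.env = 24  [24]
18. n1.mk = 10  [E₁.env * 2 + 2]
19. n10.depth = -8  [terminal]
20. n0.acc = false  [E.mk > 10]
21. n0.depth = false  [S.val > 3]

false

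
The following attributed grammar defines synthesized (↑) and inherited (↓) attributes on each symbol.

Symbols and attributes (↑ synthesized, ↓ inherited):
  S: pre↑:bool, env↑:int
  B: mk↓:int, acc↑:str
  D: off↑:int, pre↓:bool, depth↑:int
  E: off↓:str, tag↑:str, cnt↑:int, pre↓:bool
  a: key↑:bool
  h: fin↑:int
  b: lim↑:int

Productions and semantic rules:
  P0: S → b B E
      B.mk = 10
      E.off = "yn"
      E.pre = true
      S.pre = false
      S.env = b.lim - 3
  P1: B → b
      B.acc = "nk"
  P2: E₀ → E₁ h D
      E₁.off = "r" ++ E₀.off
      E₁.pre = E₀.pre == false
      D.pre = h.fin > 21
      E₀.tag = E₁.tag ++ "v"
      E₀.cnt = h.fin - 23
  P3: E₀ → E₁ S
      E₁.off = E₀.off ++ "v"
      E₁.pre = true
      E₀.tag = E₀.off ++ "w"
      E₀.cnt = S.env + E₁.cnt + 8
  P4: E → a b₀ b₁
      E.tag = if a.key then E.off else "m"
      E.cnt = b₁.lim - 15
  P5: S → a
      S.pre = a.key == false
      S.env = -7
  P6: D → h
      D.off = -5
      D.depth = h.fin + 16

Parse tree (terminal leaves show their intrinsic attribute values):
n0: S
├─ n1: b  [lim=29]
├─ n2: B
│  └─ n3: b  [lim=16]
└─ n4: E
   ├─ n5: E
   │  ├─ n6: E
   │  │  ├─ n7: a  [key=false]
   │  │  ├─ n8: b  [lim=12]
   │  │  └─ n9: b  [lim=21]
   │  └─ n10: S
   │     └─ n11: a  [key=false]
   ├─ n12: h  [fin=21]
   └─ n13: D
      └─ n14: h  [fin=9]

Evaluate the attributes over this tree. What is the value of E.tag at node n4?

1. n1.lim = 29  [terminal]
2. n2.mk = 10  [10]
3. n3.lim = 16  [terminal]
4. n2.acc = "nk"  ["nk"]
5. n4.off = "yn"  ["yn"]
6. n4.pre = true  [true]
7. n5.off = "ryn"  ["r" ++ E₀.off]
8. n5.pre = false  [E₀.pre == false]
9. n6.off = "rynv"  [E₀.off ++ "v"]
10. n6.pre = true  [true]
11. n7.key = false  [terminal]
12. n8.lim = 12  [terminal]
13. n9.lim = 21  [terminal]
14. n6.tag = "m"  [if a.key then E.off else "m"]
15. n6.cnt = 6  [b₁.lim - 15]
16. n11.key = false  [terminal]
17. n10.pre = true  [a.key == false]
18. n10.env = -7  [-7]
19. n5.tag = "rynw"  [E₀.off ++ "w"]
20. n5.cnt = 7  [S.env + E₁.cnt + 8]
21. n12.fin = 21  [terminal]
22. n13.pre = false  [h.fin > 21]
23. n14.fin = 9  [terminal]
24. n13.off = -5  [-5]
25. n13.depth = 25  [h.fin + 16]
26. n4.tag = "rynwv"  [E₁.tag ++ "v"]
27. n4.cnt = -2  [h.fin - 23]
28. n0.pre = false  [false]
29. n0.env = 26  [b.lim - 3]

"rynwv"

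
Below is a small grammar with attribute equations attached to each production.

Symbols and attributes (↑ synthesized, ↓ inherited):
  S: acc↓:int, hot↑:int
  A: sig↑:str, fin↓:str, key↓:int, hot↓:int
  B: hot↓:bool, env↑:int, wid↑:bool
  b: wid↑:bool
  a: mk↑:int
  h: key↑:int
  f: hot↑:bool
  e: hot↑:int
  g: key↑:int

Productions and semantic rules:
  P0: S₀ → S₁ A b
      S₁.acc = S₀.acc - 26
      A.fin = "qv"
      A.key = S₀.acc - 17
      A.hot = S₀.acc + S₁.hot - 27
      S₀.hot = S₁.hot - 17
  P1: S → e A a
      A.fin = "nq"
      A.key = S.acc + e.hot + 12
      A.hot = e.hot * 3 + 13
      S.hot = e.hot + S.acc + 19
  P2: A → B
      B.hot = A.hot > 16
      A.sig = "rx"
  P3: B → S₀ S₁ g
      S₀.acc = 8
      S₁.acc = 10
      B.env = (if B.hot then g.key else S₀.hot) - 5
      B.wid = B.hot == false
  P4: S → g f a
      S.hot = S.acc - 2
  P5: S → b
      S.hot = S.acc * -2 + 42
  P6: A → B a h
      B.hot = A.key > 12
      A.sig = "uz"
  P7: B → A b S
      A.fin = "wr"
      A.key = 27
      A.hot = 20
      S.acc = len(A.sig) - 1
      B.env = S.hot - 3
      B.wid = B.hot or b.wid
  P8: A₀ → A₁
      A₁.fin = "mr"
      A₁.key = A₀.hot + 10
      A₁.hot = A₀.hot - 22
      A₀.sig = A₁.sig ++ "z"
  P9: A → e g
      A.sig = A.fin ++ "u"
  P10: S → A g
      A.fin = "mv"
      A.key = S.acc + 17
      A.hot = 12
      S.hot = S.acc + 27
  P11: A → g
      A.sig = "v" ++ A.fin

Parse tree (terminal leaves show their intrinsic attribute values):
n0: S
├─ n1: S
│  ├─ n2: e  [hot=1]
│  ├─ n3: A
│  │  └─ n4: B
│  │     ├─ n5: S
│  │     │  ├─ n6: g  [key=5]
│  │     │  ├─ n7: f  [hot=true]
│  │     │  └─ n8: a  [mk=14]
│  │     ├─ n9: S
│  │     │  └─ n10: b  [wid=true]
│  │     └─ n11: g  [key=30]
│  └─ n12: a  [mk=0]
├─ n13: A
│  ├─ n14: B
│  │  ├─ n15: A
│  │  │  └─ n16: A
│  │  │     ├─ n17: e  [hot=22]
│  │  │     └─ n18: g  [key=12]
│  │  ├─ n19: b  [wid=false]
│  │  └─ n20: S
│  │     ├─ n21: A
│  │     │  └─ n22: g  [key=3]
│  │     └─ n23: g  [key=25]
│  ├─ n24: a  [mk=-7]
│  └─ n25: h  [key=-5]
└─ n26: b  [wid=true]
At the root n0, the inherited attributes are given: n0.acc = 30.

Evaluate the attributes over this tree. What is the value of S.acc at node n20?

1. n0.acc = 30  [given at root]
2. n1.acc = 4  [S₀.acc - 26]
3. n2.hot = 1  [terminal]
4. n3.fin = "nq"  ["nq"]
5. n3.key = 17  [S.acc + e.hot + 12]
6. n3.hot = 16  [e.hot * 3 + 13]
7. n4.hot = false  [A.hot > 16]
8. n5.acc = 8  [8]
9. n6.key = 5  [terminal]
10. n7.hot = true  [terminal]
11. n8.mk = 14  [terminal]
12. n5.hot = 6  [S.acc - 2]
13. n9.acc = 10  [10]
14. n10.wid = true  [terminal]
15. n9.hot = 22  [S.acc * -2 + 42]
16. n11.key = 30  [terminal]
17. n4.env = 1  [(if B.hot then g.key else S₀.hot) - 5]
18. n4.wid = true  [B.hot == false]
19. n3.sig = "rx"  ["rx"]
20. n12.mk = 0  [terminal]
21. n1.hot = 24  [e.hot + S.acc + 19]
22. n13.fin = "qv"  ["qv"]
23. n13.key = 13  [S₀.acc - 17]
24. n13.hot = 27  [S₀.acc + S₁.hot - 27]
25. n14.hot = true  [A.key > 12]
26. n15.fin = "wr"  ["wr"]
27. n15.key = 27  [27]
28. n15.hot = 20  [20]
29. n16.fin = "mr"  ["mr"]
30. n16.key = 30  [A₀.hot + 10]
31. n16.hot = -2  [A₀.hot - 22]
32. n17.hot = 22  [terminal]
33. n18.key = 12  [terminal]
34. n16.sig = "mru"  [A.fin ++ "u"]
35. n15.sig = "mruz"  [A₁.sig ++ "z"]
36. n19.wid = false  [terminal]
37. n20.acc = 3  [len(A.sig) - 1]
38. n21.fin = "mv"  ["mv"]
39. n21.key = 20  [S.acc + 17]
40. n21.hot = 12  [12]
41. n22.key = 3  [terminal]
42. n21.sig = "vmv"  ["v" ++ A.fin]
43. n23.key = 25  [terminal]
44. n20.hot = 30  [S.acc + 27]
45. n14.env = 27  [S.hot - 3]
46. n14.wid = true  [B.hot or b.wid]
47. n24.mk = -7  [terminal]
48. n25.key = -5  [terminal]
49. n13.sig = "uz"  ["uz"]
50. n26.wid = true  [terminal]
51. n0.hot = 7  [S₁.hot - 17]

3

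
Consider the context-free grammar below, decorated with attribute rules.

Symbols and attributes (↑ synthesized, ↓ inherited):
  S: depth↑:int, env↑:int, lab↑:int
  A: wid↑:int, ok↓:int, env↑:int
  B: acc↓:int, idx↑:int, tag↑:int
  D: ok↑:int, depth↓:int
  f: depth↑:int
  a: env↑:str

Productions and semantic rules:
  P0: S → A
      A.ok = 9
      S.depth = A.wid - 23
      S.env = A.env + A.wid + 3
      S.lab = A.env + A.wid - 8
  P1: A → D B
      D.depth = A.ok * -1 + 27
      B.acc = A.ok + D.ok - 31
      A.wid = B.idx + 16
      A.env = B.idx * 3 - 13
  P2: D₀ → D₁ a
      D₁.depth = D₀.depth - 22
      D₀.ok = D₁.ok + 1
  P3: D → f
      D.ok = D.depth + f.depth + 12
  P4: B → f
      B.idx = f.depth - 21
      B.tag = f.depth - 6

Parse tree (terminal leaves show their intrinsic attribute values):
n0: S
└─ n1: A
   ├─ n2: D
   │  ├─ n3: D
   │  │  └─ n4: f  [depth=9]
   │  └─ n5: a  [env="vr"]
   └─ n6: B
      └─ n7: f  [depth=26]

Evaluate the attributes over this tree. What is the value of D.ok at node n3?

17

1. n1.ok = 9  [9]
2. n2.depth = 18  [A.ok * -1 + 27]
3. n3.depth = -4  [D₀.depth - 22]
4. n4.depth = 9  [terminal]
5. n3.ok = 17  [D.depth + f.depth + 12]
6. n5.env = "vr"  [terminal]
7. n2.ok = 18  [D₁.ok + 1]
8. n6.acc = -4  [A.ok + D.ok - 31]
9. n7.depth = 26  [terminal]
10. n6.idx = 5  [f.depth - 21]
11. n6.tag = 20  [f.depth - 6]
12. n1.wid = 21  [B.idx + 16]
13. n1.env = 2  [B.idx * 3 - 13]
14. n0.depth = -2  [A.wid - 23]
15. n0.env = 26  [A.env + A.wid + 3]
16. n0.lab = 15  [A.env + A.wid - 8]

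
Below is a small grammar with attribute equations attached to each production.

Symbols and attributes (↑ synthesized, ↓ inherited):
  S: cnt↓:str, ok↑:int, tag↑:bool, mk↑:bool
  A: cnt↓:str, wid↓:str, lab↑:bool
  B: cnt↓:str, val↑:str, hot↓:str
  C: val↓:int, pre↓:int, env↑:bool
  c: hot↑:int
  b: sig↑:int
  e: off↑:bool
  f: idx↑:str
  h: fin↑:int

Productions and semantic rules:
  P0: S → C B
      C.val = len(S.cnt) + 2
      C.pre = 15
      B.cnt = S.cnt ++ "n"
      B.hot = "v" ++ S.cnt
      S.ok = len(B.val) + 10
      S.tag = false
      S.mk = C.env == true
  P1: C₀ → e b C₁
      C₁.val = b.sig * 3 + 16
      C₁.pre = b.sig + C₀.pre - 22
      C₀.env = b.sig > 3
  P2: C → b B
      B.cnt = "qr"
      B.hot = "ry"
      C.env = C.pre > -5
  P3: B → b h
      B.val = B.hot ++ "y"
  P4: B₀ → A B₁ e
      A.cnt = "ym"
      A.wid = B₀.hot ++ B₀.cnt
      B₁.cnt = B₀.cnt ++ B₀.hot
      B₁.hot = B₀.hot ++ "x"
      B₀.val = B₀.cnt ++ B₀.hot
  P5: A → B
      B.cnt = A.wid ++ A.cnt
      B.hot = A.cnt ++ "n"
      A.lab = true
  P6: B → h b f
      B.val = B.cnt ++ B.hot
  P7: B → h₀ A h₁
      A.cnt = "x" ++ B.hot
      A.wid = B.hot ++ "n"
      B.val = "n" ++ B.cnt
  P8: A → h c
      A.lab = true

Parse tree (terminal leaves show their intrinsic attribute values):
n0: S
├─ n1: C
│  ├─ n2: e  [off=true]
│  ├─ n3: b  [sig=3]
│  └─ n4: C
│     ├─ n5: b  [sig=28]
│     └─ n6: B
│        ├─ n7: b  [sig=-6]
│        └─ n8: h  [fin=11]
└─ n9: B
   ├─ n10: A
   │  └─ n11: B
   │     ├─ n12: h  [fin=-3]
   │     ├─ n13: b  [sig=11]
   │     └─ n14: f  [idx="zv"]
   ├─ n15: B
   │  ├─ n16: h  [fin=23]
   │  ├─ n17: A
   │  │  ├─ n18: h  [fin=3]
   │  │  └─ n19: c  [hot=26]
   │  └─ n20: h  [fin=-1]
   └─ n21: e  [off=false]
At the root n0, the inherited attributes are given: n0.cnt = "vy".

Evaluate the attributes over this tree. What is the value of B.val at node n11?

"vvyvynymymn"

1. n0.cnt = "vy"  [given at root]
2. n1.val = 4  [len(S.cnt) + 2]
3. n1.pre = 15  [15]
4. n2.off = true  [terminal]
5. n3.sig = 3  [terminal]
6. n4.val = 25  [b.sig * 3 + 16]
7. n4.pre = -4  [b.sig + C₀.pre - 22]
8. n5.sig = 28  [terminal]
9. n6.cnt = "qr"  ["qr"]
10. n6.hot = "ry"  ["ry"]
11. n7.sig = -6  [terminal]
12. n8.fin = 11  [terminal]
13. n6.val = "ryy"  [B.hot ++ "y"]
14. n4.env = true  [C.pre > -5]
15. n1.env = false  [b.sig > 3]
16. n9.cnt = "vyn"  [S.cnt ++ "n"]
17. n9.hot = "vvy"  ["v" ++ S.cnt]
18. n10.cnt = "ym"  ["ym"]
19. n10.wid = "vvyvyn"  [B₀.hot ++ B₀.cnt]
20. n11.cnt = "vvyvynym"  [A.wid ++ A.cnt]
21. n11.hot = "ymn"  [A.cnt ++ "n"]
22. n12.fin = -3  [terminal]
23. n13.sig = 11  [terminal]
24. n14.idx = "zv"  [terminal]
25. n11.val = "vvyvynymymn"  [B.cnt ++ B.hot]
26. n10.lab = true  [true]
27. n15.cnt = "vynvvy"  [B₀.cnt ++ B₀.hot]
28. n15.hot = "vvyx"  [B₀.hot ++ "x"]
29. n16.fin = 23  [terminal]
30. n17.cnt = "xvvyx"  ["x" ++ B.hot]
31. n17.wid = "vvyxn"  [B.hot ++ "n"]
32. n18.fin = 3  [terminal]
33. n19.hot = 26  [terminal]
34. n17.lab = true  [true]
35. n20.fin = -1  [terminal]
36. n15.val = "nvynvvy"  ["n" ++ B.cnt]
37. n21.off = false  [terminal]
38. n9.val = "vynvvy"  [B₀.cnt ++ B₀.hot]
39. n0.ok = 16  [len(B.val) + 10]
40. n0.tag = false  [false]
41. n0.mk = false  [C.env == true]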